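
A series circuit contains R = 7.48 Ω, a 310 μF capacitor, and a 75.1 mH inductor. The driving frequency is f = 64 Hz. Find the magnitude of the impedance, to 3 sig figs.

ω = 2πf = 402.1 rad/s
X_L = ωL = 30.2 Ω
X_C = 1/(ωC) = 8.02 Ω
Net reactance X = X_L − X_C = 22.2 Ω
Z = 7.48 + j22.2 Ω
|Z| = √(7.48² + 22.2²) = 23.4 Ω

23.4 Ω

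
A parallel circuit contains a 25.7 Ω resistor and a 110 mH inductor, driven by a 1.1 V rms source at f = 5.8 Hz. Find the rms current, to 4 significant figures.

ω = 2πf = 36.44 rad/s
X_L = ωL = 4.009 Ω
Parallel: admittances add. Y = 1/R + 1/(jωL)
Y = (0.03891 − j0.2495) S
|Y| = 0.2525 S → |Z| = 1/|Y| = 3.961 Ω, ∠Z = −∠Y = 81.13°
I = V/|Z| = 1.1/3.961 = 277.7 mA

277.7 mA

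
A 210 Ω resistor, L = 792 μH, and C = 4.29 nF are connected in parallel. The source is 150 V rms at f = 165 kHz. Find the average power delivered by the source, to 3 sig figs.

107 W

ω = 2πf = 1.037e+06 rad/s
X_L = ωL = 821 Ω
X_C = 1/(ωC) = 225 Ω
Parallel: admittances add. Y = 1/R + 1/(jωL) + jωC
Y = (0.00476 + j0.00323) S
|Y| = 0.00575 S → |Z| = 1/|Y| = 174 Ω, ∠Z = −∠Y = -34.1°
I = V/|Z| = 863 mA
P = VI cos φ = 150 × 0.863 × cos(-34.1°) = 107 W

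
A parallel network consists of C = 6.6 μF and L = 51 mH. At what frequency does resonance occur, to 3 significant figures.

274 Hz

ω₀ = 1/√(LC) = 1/√(0.051 × 6.6e-06) = 1724 rad/s
f₀ = ω₀/(2π) = 274 Hz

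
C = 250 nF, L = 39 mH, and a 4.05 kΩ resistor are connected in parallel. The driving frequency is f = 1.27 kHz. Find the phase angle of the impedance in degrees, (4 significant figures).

ω = 2πf = 7980 rad/s
X_L = ωL = 311.2 Ω
X_C = 1/(ωC) = 501.3 Ω
Parallel: admittances add. Y = 1/R + 1/(jωL) + jωC
Y = (0.0002469 − j0.001218) S
|Y| = 0.001243 S → |Z| = 1/|Y| = 804.4 Ω, ∠Z = −∠Y = 78.54°

78.54°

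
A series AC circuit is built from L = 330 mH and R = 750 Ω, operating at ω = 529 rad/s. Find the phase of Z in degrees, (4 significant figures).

X_L = ωL = 174.6 Ω
Z = 750.0 + j174.6 Ω
|Z| = √(750.0² + 174.6²) = 770.0 Ω
∠Z = arctan(174.6/750.0) = 13.10°

13.10°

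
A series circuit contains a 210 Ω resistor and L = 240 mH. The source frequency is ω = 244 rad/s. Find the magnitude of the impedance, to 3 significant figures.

X_L = ωL = 58.6 Ω
Z = 210 + j58.6 Ω
|Z| = √(210² + 58.6²) = 218 Ω

218 Ω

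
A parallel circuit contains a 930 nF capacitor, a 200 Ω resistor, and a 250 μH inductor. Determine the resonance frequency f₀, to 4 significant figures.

10.44 kHz

ω₀ = 1/√(LC) = 1/√(0.00025 × 9.3e-07) = 65580 rad/s
f₀ = ω₀/(2π) = 10.44 kHz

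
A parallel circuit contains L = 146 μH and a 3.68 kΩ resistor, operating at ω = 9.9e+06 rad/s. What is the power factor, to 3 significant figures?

X_L = ωL = 1450 Ω
Parallel: admittances add. Y = 1/R + 1/(jωL)
Y = (0.000272 − j0.000692) S
|Y| = 0.000743 S → |Z| = 1/|Y| = 1350 Ω, ∠Z = −∠Y = 68.6°
cos φ = cos(68.6°) = 0.366

0.366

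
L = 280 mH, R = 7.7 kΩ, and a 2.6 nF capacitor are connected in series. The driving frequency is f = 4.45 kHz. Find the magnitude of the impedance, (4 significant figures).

9717 Ω

ω = 2πf = 27960 rad/s
X_L = ωL = 7829 Ω
X_C = 1/(ωC) = 13760 Ω
Net reactance X = X_L − X_C = -5927 Ω
Z = 7700 − j5927 Ω
|Z| = √(7700² + 5927²) = 9717 Ω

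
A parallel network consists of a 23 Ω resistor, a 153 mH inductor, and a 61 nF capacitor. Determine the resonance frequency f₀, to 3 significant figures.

1.65 kHz

ω₀ = 1/√(LC) = 1/√(0.153 × 6.1e-08) = 10350 rad/s
f₀ = ω₀/(2π) = 1.65 kHz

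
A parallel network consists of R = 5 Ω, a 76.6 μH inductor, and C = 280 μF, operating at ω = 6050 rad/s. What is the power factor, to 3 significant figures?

0.396

X_L = ωL = 0.463 Ω
X_C = 1/(ωC) = 0.590 Ω
Parallel: admittances add. Y = 1/R + 1/(jωL) + jωC
Y = (0.200 − j0.464) S
|Y| = 0.505 S → |Z| = 1/|Y| = 1.98 Ω, ∠Z = −∠Y = 66.7°
cos φ = cos(66.7°) = 0.396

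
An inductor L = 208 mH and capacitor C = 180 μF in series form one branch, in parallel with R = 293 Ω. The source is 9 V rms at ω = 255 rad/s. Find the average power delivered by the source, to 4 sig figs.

X_L = ωL = 53.04 Ω
X_C = 1/(ωC) = 21.79 Ω
Branch 1: Z₁ = R = 293.0 Ω
Branch 2 (series LC): Z₂ = j(X_L − X_C) = j31.25 Ω
Parallel: Z = Z₁Z₂/(Z₁+Z₂), |Z| = 31.08 Ω, ∠Z = 83.91°
I = V/|Z| = 289.6 mA
P = VI cos φ = 9 × 0.2896 × cos(83.91°) = 276.5 mW

276.5 mW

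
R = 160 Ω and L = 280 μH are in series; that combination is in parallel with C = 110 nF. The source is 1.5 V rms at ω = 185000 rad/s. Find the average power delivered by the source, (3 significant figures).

X_L = ωL = 51.8 Ω
X_C = 1/(ωC) = 49.1 Ω
Branch 1 (R+jX_L): Z₁ = 160 + j51.8 Ω, |Z₁| = 168 Ω
Branch 2 (−jX_C): Z₂ = −j49.1 Ω
Parallel: Z = Z₁Z₂/(Z₁+Z₂), |Z| = 51.6 Ω, ∠Z = -73.0°
I = V/|Z| = 29.0 mA
P = VI cos φ = 1.5 × 0.0290 × cos(-73.0°) = 12.7 mW

12.7 mW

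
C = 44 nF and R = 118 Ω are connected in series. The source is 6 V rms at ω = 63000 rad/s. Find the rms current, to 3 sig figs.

15.8 mA

X_C = 1/(ωC) = 361 Ω
Z = 118 − j361 Ω
|Z| = √(118² + 361²) = 380 Ω
I = V/|Z| = 6/380 = 15.8 mA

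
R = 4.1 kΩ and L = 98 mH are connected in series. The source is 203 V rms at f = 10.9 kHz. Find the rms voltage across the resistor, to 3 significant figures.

ω = 2πf = 68490 rad/s
X_L = ωL = 6710 Ω
Z = 4100 + j6710 Ω
|Z| = √(4100² + 6710²) = 7860 Ω
I = V/|Z| = 25.8 mA
V_R = I·|Z_R| = 0.0258 × 4100 = 106 V

106 V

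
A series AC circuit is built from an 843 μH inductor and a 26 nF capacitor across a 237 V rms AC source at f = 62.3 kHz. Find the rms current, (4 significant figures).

ω = 2πf = 391400 rad/s
X_L = ωL = 330.0 Ω
X_C = 1/(ωC) = 98.26 Ω
Net reactance X = X_L − X_C = 231.7 Ω
Z = j231.7 Ω
|Z| = √(0² + 231.7²) = 231.7 Ω
I = V/|Z| = 237/231.7 = 1.023 A

1.023 A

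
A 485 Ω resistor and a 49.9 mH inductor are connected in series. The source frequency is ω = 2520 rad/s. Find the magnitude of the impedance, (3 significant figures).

X_L = ωL = 126 Ω
Z = 485 + j126 Ω
|Z| = √(485² + 126²) = 501 Ω

501 Ω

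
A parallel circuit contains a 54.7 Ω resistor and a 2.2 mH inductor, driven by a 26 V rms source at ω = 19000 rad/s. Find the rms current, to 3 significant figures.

783 mA

X_L = ωL = 41.8 Ω
Parallel: admittances add. Y = 1/R + 1/(jωL)
Y = (0.0183 − j0.0239) S
|Y| = 0.0301 S → |Z| = 1/|Y| = 33.2 Ω, ∠Z = −∠Y = 52.6°
I = V/|Z| = 26/33.2 = 783 mA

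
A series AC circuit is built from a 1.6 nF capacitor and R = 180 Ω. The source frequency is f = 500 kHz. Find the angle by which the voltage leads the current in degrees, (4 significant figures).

-47.86°

ω = 2πf = 3.142e+06 rad/s
X_C = 1/(ωC) = 198.9 Ω
Z = 180.0 − j198.9 Ω
|Z| = √(180.0² + 198.9²) = 268.3 Ω
∠Z = arctan(-198.9/180.0) = -47.86°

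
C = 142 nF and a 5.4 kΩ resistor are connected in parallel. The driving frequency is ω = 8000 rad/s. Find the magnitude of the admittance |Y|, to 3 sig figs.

1.15 mS

X_C = 1/(ωC) = 880 Ω
Parallel: admittances add. Y = 1/R + jωC
Y = (0.000185 + j0.00114) S
|Y| = 0.00115 S → |Z| = 1/|Y| = 869 Ω, ∠Z = −∠Y = -80.7°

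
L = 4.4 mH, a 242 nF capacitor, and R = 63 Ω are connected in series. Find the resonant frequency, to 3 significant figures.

4.88 kHz

ω₀ = 1/√(LC) = 1/√(0.0044 × 2.42e-07) = 30650 rad/s
f₀ = ω₀/(2π) = 4.88 kHz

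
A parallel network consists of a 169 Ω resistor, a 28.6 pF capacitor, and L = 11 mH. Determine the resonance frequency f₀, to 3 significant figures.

284 kHz

ω₀ = 1/√(LC) = 1/√(0.011 × 2.86e-11) = 1.783e+06 rad/s
f₀ = ω₀/(2π) = 284 kHz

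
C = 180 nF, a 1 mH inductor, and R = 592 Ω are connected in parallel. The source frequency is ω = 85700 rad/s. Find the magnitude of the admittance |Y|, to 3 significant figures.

X_L = ωL = 85.7 Ω
X_C = 1/(ωC) = 64.8 Ω
Parallel: admittances add. Y = 1/R + 1/(jωL) + jωC
Y = (0.00169 + j0.00376) S
|Y| = 0.00412 S → |Z| = 1/|Y| = 243 Ω, ∠Z = −∠Y = -65.8°

4.12 mS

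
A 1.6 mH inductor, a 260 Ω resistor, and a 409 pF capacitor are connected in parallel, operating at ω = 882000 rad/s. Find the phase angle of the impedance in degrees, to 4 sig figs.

X_L = ωL = 1411 Ω
X_C = 1/(ωC) = 2772 Ω
Parallel: admittances add. Y = 1/R + 1/(jωL) + jωC
Y = (0.003846 − j0.0003479) S
|Y| = 0.003862 S → |Z| = 1/|Y| = 258.9 Ω, ∠Z = −∠Y = 5.168°

5.168°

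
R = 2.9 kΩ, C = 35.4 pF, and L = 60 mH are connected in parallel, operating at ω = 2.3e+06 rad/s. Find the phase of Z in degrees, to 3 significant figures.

X_L = ωL = 138000 Ω
X_C = 1/(ωC) = 12300 Ω
Parallel: admittances add. Y = 1/R + 1/(jωL) + jωC
Y = (0.000345 + j7.42e-05) S
|Y| = 0.000353 S → |Z| = 1/|Y| = 2840 Ω, ∠Z = −∠Y = -12.1°

-12.1°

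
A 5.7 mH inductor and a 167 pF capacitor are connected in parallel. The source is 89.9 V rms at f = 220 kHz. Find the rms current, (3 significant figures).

9.34 mA

ω = 2πf = 1.382e+06 rad/s
X_L = ωL = 7880 Ω
X_C = 1/(ωC) = 4330 Ω
Parallel: admittances add. Y = 1/(jωL) + jωC
Y = (0 + j0.000104) S
|Y| = 0.000104 S → |Z| = 1/|Y| = 9620 Ω, ∠Z = −∠Y = -90.0°
I = V/|Z| = 89.9/9620 = 9.34 mA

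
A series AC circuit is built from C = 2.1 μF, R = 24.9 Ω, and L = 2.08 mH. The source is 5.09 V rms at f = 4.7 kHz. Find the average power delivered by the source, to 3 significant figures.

ω = 2πf = 29530 rad/s
X_L = ωL = 61.4 Ω
X_C = 1/(ωC) = 16.1 Ω
Net reactance X = X_L − X_C = 45.3 Ω
Z = 24.9 + j45.3 Ω
|Z| = √(24.9² + 45.3²) = 51.7 Ω
∠Z = arctan(45.3/24.9) = 61.2°
I = V/|Z| = 98.5 mA
P = VI cos φ = 5.09 × 0.0985 × cos(61.2°) = 241 mW

241 mW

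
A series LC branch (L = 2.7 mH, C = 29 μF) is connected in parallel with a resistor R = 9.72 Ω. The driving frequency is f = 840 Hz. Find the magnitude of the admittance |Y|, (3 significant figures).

165 mS

ω = 2πf = 5278 rad/s
X_L = ωL = 14.3 Ω
X_C = 1/(ωC) = 6.53 Ω
Branch 1: Z₁ = R = 9.72 Ω
Branch 2 (series LC): Z₂ = j(X_L − X_C) = j7.72 Ω
Parallel: Z = Z₁Z₂/(Z₁+Z₂), |Z| = 6.04 Ω, ∠Z = 51.6°
|Y| = 1/|Z| = 165 mS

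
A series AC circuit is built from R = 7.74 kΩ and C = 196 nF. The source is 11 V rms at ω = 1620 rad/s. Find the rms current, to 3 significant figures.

1.32 mA

X_C = 1/(ωC) = 3150 Ω
Z = 7740 − j3150 Ω
|Z| = √(7740² + 3150²) = 8360 Ω
I = V/|Z| = 11/8360 = 1.32 mA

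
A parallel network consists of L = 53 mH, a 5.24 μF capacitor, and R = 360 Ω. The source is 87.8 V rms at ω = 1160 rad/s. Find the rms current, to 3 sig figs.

927 mA

X_L = ωL = 61.5 Ω
X_C = 1/(ωC) = 165 Ω
Parallel: admittances add. Y = 1/R + 1/(jωL) + jωC
Y = (0.00278 − j0.0102) S
|Y| = 0.0106 S → |Z| = 1/|Y| = 94.7 Ω, ∠Z = −∠Y = 74.7°
I = V/|Z| = 87.8/94.7 = 927 mA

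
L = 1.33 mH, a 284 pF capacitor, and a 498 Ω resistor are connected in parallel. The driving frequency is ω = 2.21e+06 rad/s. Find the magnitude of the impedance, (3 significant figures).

X_L = ωL = 2940 Ω
X_C = 1/(ωC) = 1590 Ω
Parallel: admittances add. Y = 1/R + 1/(jωL) + jωC
Y = (0.00201 + j0.000287) S
|Y| = 0.00203 S → |Z| = 1/|Y| = 493 Ω, ∠Z = −∠Y = -8.15°

493 Ω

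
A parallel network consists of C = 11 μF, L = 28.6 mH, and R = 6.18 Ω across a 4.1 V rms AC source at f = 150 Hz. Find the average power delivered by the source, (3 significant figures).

2.72 W

ω = 2πf = 942.5 rad/s
X_L = ωL = 27.0 Ω
X_C = 1/(ωC) = 96.5 Ω
Parallel: admittances add. Y = 1/R + 1/(jωL) + jωC
Y = (0.162 − j0.0267) S
|Y| = 0.164 S → |Z| = 1/|Y| = 6.10 Ω, ∠Z = −∠Y = 9.38°
I = V/|Z| = 672 mA
P = VI cos φ = 4.1 × 0.672 × cos(9.38°) = 2.72 W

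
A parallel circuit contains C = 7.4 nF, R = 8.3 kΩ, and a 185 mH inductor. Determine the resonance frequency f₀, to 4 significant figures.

4.301 kHz

ω₀ = 1/√(LC) = 1/√(0.185 × 7.4e-09) = 27030 rad/s
f₀ = ω₀/(2π) = 4.301 kHz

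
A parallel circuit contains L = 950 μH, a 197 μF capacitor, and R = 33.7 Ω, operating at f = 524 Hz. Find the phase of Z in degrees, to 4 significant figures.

ω = 2πf = 3292 rad/s
X_L = ωL = 3.128 Ω
X_C = 1/(ωC) = 1.542 Ω
Parallel: admittances add. Y = 1/R + 1/(jωL) + jωC
Y = (0.02967 + j0.3289) S
|Y| = 0.3302 S → |Z| = 1/|Y| = 3.028 Ω, ∠Z = −∠Y = -84.84°

-84.84°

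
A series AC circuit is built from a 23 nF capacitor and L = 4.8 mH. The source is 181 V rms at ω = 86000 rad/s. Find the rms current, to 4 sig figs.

X_L = ωL = 412.8 Ω
X_C = 1/(ωC) = 505.6 Ω
Net reactance X = X_L − X_C = -92.76 Ω
Z = − j92.76 Ω
|Z| = √(0² + 92.76²) = 92.76 Ω
I = V/|Z| = 181/92.76 = 1.951 A

1.951 A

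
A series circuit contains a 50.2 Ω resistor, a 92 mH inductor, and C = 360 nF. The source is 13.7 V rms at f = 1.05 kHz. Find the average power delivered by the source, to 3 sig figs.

ω = 2πf = 6597 rad/s
X_L = ωL = 607 Ω
X_C = 1/(ωC) = 421 Ω
Net reactance X = X_L − X_C = 186 Ω
Z = 50.2 + j186 Ω
|Z| = √(50.2² + 186²) = 193 Ω
∠Z = arctan(186/50.2) = 74.9°
I = V/|Z| = 71.1 mA
P = VI cos φ = 13.7 × 0.0711 × cos(74.9°) = 254 mW

254 mW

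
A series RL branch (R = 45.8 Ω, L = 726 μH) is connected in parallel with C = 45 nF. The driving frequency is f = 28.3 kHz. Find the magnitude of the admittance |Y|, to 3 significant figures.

2.69 mS

ω = 2πf = 177800 rad/s
X_L = ωL = 129 Ω
X_C = 1/(ωC) = 125 Ω
Branch 1 (R+jX_L): Z₁ = 45.8 + j129 Ω, |Z₁| = 137 Ω
Branch 2 (−jX_C): Z₂ = −j125 Ω
Parallel: Z = Z₁Z₂/(Z₁+Z₂), |Z| = 372 Ω, ∠Z = -24.7°
|Y| = 1/|Z| = 2.69 mS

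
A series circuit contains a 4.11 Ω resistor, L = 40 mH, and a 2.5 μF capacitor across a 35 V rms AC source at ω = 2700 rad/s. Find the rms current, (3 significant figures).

X_L = ωL = 108 Ω
X_C = 1/(ωC) = 148 Ω
Net reactance X = X_L − X_C = -40.1 Ω
Z = 4.11 − j40.1 Ω
|Z| = √(4.11² + 40.1²) = 40.4 Ω
I = V/|Z| = 35/40.4 = 867 mA

867 mA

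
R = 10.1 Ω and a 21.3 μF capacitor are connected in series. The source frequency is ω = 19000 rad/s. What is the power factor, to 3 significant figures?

0.971

X_C = 1/(ωC) = 2.47 Ω
Z = 10.1 − j2.47 Ω
|Z| = √(10.1² + 2.47²) = 10.4 Ω
∠Z = arctan(-2.47/10.1) = -13.7°
cos φ = cos(-13.7°) = 0.971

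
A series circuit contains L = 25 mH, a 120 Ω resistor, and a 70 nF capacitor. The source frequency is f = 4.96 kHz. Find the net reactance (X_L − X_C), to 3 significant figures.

321 Ω

ω = 2πf = 31160 rad/s
X_L = ωL = 779 Ω
X_C = 1/(ωC) = 458 Ω
X = 779 − 458 = 321 Ω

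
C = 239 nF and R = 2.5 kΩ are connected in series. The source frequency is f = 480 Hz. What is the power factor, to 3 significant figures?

ω = 2πf = 3016 rad/s
X_C = 1/(ωC) = 1390 Ω
Z = 2500 − j1390 Ω
|Z| = √(2500² + 1390²) = 2860 Ω
∠Z = arctan(-1390/2500) = -29.0°
cos φ = cos(-29.0°) = 0.874

0.874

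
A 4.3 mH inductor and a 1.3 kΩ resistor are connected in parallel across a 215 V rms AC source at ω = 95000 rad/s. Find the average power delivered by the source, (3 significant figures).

35.6 W

X_L = ωL = 408 Ω
Parallel: admittances add. Y = 1/R + 1/(jωL)
Y = (0.000769 − j0.00245) S
|Y| = 0.00257 S → |Z| = 1/|Y| = 390 Ω, ∠Z = −∠Y = 72.6°
I = V/|Z| = 552 mA
P = VI cos φ = 215 × 0.552 × cos(72.6°) = 35.6 W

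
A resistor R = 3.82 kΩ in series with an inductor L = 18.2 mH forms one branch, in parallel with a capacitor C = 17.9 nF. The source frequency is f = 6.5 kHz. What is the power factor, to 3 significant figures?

ω = 2πf = 40840 rad/s
X_L = ωL = 743 Ω
X_C = 1/(ωC) = 1370 Ω
Branch 1 (R+jX_L): Z₁ = 3820 + j743 Ω, |Z₁| = 3890 Ω
Branch 2 (−jX_C): Z₂ = −j1370 Ω
Parallel: Z = Z₁Z₂/(Z₁+Z₂), |Z| = 1380 Ω, ∠Z = -69.7°
cos φ = cos(-69.7°) = 0.347

0.347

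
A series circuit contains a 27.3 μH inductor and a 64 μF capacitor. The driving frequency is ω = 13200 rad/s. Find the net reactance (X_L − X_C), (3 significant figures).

X_L = ωL = 0.360 Ω
X_C = 1/(ωC) = 1.18 Ω
X = 0.360 − 1.18 = -0.823 Ω

-0.823 Ω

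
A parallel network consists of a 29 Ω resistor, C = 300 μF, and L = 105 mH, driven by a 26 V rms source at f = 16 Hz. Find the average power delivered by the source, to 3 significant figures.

23.3 W

ω = 2πf = 100.5 rad/s
X_L = ωL = 10.6 Ω
X_C = 1/(ωC) = 33.2 Ω
Parallel: admittances add. Y = 1/R + 1/(jωL) + jωC
Y = (0.0345 − j0.0646) S
|Y| = 0.0732 S → |Z| = 1/|Y| = 13.7 Ω, ∠Z = −∠Y = 61.9°
I = V/|Z| = 1.90 A
P = VI cos φ = 26 × 1.90 × cos(61.9°) = 23.3 W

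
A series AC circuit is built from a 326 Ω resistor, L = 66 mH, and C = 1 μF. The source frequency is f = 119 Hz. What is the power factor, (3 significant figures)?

ω = 2πf = 747.7 rad/s
X_L = ωL = 49.3 Ω
X_C = 1/(ωC) = 1340 Ω
Net reactance X = X_L − X_C = -1290 Ω
Z = 326 − j1290 Ω
|Z| = √(326² + 1290²) = 1330 Ω
∠Z = arctan(-1290/326) = -75.8°
cos φ = cos(-75.8°) = 0.245

0.245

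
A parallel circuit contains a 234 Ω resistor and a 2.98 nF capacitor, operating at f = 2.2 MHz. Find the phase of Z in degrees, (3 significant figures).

-84.1°

ω = 2πf = 1.382e+07 rad/s
X_C = 1/(ωC) = 24.3 Ω
Parallel: admittances add. Y = 1/R + jωC
Y = (0.00427 + j0.0412) S
|Y| = 0.0414 S → |Z| = 1/|Y| = 24.1 Ω, ∠Z = −∠Y = -84.1°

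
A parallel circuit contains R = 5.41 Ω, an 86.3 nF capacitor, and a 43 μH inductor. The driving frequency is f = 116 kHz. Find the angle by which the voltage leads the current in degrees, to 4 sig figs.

-9.518°

ω = 2πf = 728800 rad/s
X_L = ωL = 31.34 Ω
X_C = 1/(ωC) = 15.90 Ω
Parallel: admittances add. Y = 1/R + 1/(jωL) + jωC
Y = (0.1848 + j0.03099) S
|Y| = 0.1874 S → |Z| = 1/|Y| = 5.336 Ω, ∠Z = −∠Y = -9.518°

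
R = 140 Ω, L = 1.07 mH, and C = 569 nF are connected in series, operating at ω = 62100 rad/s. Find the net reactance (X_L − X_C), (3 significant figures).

38.1 Ω

X_L = ωL = 66.4 Ω
X_C = 1/(ωC) = 28.3 Ω
X = 66.4 − 28.3 = 38.1 Ω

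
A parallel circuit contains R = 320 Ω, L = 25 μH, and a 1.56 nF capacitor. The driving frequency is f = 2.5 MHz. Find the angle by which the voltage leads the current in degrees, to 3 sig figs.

-81.9°

ω = 2πf = 1.571e+07 rad/s
X_L = ωL = 393 Ω
X_C = 1/(ωC) = 40.8 Ω
Parallel: admittances add. Y = 1/R + 1/(jωL) + jωC
Y = (0.00313 + j0.0220) S
|Y| = 0.0222 S → |Z| = 1/|Y| = 45.1 Ω, ∠Z = −∠Y = -81.9°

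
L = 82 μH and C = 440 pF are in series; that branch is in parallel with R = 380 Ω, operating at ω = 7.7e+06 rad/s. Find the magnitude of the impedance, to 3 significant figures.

X_L = ωL = 631 Ω
X_C = 1/(ωC) = 295 Ω
Branch 1: Z₁ = R = 380 Ω
Branch 2 (series LC): Z₂ = j(X_L − X_C) = j336 Ω
Parallel: Z = Z₁Z₂/(Z₁+Z₂), |Z| = 252 Ω, ∠Z = 48.5°

252 Ω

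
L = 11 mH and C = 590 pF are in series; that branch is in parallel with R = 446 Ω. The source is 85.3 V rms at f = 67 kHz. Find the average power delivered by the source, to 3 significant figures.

16.3 W

ω = 2πf = 421000 rad/s
X_L = ωL = 4630 Ω
X_C = 1/(ωC) = 4030 Ω
Branch 1: Z₁ = R = 446 Ω
Branch 2 (series LC): Z₂ = j(X_L − X_C) = j605 Ω
Parallel: Z = Z₁Z₂/(Z₁+Z₂), |Z| = 359 Ω, ∠Z = 36.4°
I = V/|Z| = 238 mA
P = VI cos φ = 85.3 × 0.238 × cos(36.4°) = 16.3 W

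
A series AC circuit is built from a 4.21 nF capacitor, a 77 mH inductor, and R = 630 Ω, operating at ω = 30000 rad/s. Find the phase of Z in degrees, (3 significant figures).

X_L = ωL = 2310 Ω
X_C = 1/(ωC) = 7920 Ω
Net reactance X = X_L − X_C = -5610 Ω
Z = 630 − j5610 Ω
|Z| = √(630² + 5610²) = 5640 Ω
∠Z = arctan(-5610/630) = -83.6°

-83.6°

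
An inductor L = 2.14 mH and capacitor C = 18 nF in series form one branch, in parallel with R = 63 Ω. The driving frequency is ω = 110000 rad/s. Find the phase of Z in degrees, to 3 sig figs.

-13.2°

X_L = ωL = 235 Ω
X_C = 1/(ωC) = 505 Ω
Branch 1: Z₁ = R = 63.0 Ω
Branch 2 (series LC): Z₂ = j(X_L − X_C) = −j270 Ω
Parallel: Z = Z₁Z₂/(Z₁+Z₂), |Z| = 61.3 Ω, ∠Z = -13.2°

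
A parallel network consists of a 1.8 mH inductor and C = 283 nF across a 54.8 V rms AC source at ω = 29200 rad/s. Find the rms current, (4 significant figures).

589.8 mA

X_L = ωL = 52.56 Ω
X_C = 1/(ωC) = 121.0 Ω
Parallel: admittances add. Y = 1/(jωL) + jωC
Y = (0 − j0.01076) S
|Y| = 0.01076 S → |Z| = 1/|Y| = 92.92 Ω, ∠Z = −∠Y = 90.00°
I = V/|Z| = 54.8/92.92 = 589.8 mA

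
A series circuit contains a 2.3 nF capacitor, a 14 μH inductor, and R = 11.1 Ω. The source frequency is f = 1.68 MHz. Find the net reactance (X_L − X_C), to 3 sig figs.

ω = 2πf = 1.056e+07 rad/s
X_L = ωL = 148 Ω
X_C = 1/(ωC) = 41.2 Ω
X = 148 − 41.2 = 107 Ω

107 Ω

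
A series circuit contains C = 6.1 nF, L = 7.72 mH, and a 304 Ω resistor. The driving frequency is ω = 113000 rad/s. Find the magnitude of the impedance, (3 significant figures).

X_L = ωL = 872 Ω
X_C = 1/(ωC) = 1450 Ω
Net reactance X = X_L − X_C = -578 Ω
Z = 304 − j578 Ω
|Z| = √(304² + 578²) = 653 Ω

653 Ω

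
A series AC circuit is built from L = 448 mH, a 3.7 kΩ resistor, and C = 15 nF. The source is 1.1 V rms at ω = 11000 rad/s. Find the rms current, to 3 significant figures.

284 μA

X_L = ωL = 4930 Ω
X_C = 1/(ωC) = 6060 Ω
Net reactance X = X_L − X_C = -1130 Ω
Z = 3700 − j1130 Ω
|Z| = √(3700² + 1130²) = 3870 Ω
I = V/|Z| = 1.1/3870 = 284 μA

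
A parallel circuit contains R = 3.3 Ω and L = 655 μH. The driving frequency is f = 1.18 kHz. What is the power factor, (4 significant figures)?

ω = 2πf = 7414 rad/s
X_L = ωL = 4.856 Ω
Parallel: admittances add. Y = 1/R + 1/(jωL)
Y = (0.3030 − j0.2059) S
|Y| = 0.3664 S → |Z| = 1/|Y| = 2.729 Ω, ∠Z = −∠Y = 34.20°
cos φ = cos(34.20°) = 0.8271

0.8271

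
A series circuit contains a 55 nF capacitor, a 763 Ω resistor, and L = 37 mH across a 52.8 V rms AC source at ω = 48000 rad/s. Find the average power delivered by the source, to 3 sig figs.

X_L = ωL = 1780 Ω
X_C = 1/(ωC) = 379 Ω
Net reactance X = X_L − X_C = 1400 Ω
Z = 763 + j1400 Ω
|Z| = √(763² + 1400²) = 1590 Ω
∠Z = arctan(1400/763) = 61.4°
I = V/|Z| = 33.2 mA
P = VI cos φ = 52.8 × 0.0332 × cos(61.4°) = 839 mW

839 mW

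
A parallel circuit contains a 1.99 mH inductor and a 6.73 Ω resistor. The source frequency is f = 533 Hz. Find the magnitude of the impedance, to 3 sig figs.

ω = 2πf = 3349 rad/s
X_L = ωL = 6.66 Ω
Parallel: admittances add. Y = 1/R + 1/(jωL)
Y = (0.149 − j0.150) S
|Y| = 0.211 S → |Z| = 1/|Y| = 4.74 Ω, ∠Z = −∠Y = 45.3°

4.74 Ω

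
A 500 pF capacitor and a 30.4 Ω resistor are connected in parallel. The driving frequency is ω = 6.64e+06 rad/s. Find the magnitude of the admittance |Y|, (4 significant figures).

33.06 mS

X_C = 1/(ωC) = 301.2 Ω
Parallel: admittances add. Y = 1/R + jωC
Y = (0.03289 + j0.003320) S
|Y| = 0.03306 S → |Z| = 1/|Y| = 30.25 Ω, ∠Z = −∠Y = -5.763°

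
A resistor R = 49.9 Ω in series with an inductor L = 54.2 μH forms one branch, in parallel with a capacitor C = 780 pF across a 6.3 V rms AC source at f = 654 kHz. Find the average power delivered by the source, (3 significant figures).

ω = 2πf = 4.109e+06 rad/s
X_L = ωL = 223 Ω
X_C = 1/(ωC) = 312 Ω
Branch 1 (R+jX_L): Z₁ = 49.9 + j223 Ω, |Z₁| = 228 Ω
Branch 2 (−jX_C): Z₂ = −j312 Ω
Parallel: Z = Z₁Z₂/(Z₁+Z₂), |Z| = 696 Ω, ∠Z = 48.2°
I = V/|Z| = 9.05 mA
P = VI cos φ = 6.3 × 0.00905 × cos(48.2°) = 38.0 mW

38.0 mW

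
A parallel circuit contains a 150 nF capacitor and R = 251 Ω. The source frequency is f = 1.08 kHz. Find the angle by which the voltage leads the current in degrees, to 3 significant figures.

ω = 2πf = 6786 rad/s
X_C = 1/(ωC) = 982 Ω
Parallel: admittances add. Y = 1/R + jωC
Y = (0.00398 + j0.00102) S
|Y| = 0.00411 S → |Z| = 1/|Y| = 243 Ω, ∠Z = −∠Y = -14.3°

-14.3°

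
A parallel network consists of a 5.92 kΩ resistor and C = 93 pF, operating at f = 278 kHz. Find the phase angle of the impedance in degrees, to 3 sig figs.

ω = 2πf = 1.747e+06 rad/s
X_C = 1/(ωC) = 6160 Ω
Parallel: admittances add. Y = 1/R + jωC
Y = (0.000169 + j0.000162) S
|Y| = 0.000234 S → |Z| = 1/|Y| = 4270 Ω, ∠Z = −∠Y = -43.9°

-43.9°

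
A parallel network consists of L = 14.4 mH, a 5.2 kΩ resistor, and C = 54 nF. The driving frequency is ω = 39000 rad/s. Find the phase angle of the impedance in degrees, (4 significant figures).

-59.42°

X_L = ωL = 561.6 Ω
X_C = 1/(ωC) = 474.8 Ω
Parallel: admittances add. Y = 1/R + 1/(jωL) + jωC
Y = (0.0001923 + j0.0003254) S
|Y| = 0.0003780 S → |Z| = 1/|Y| = 2646 Ω, ∠Z = −∠Y = -59.42°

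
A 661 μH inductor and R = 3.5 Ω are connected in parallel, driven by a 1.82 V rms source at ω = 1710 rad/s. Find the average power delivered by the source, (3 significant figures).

946 mW

X_L = ωL = 1.13 Ω
Parallel: admittances add. Y = 1/R + 1/(jωL)
Y = (0.286 − j0.885) S
|Y| = 0.930 S → |Z| = 1/|Y| = 1.08 Ω, ∠Z = −∠Y = 72.1°
I = V/|Z| = 1.69 A
P = VI cos φ = 1.82 × 1.69 × cos(72.1°) = 946 mW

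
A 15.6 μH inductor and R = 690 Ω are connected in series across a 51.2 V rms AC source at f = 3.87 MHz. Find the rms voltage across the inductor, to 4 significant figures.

24.67 V

ω = 2πf = 2.432e+07 rad/s
X_L = ωL = 379.3 Ω
Z = 690.0 + j379.3 Ω
|Z| = √(690.0² + 379.3²) = 787.4 Ω
I = V/|Z| = 65.02 mA
V_L = I·|Z_L| = 0.06502 × 379.3 = 24.67 V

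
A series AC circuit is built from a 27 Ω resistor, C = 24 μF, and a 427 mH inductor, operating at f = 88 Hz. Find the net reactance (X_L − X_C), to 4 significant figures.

160.7 Ω

ω = 2πf = 552.9 rad/s
X_L = ωL = 236.1 Ω
X_C = 1/(ωC) = 75.36 Ω
X = 236.1 − 75.36 = 160.7 Ω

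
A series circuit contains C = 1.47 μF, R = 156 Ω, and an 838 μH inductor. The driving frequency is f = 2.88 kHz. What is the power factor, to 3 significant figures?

0.990

ω = 2πf = 18100 rad/s
X_L = ωL = 15.2 Ω
X_C = 1/(ωC) = 37.6 Ω
Net reactance X = X_L − X_C = -22.4 Ω
Z = 156 − j22.4 Ω
|Z| = √(156² + 22.4²) = 158 Ω
∠Z = arctan(-22.4/156) = -8.18°
cos φ = cos(-8.18°) = 0.990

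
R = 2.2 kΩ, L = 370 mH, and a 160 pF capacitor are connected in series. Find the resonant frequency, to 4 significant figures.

20.69 kHz

ω₀ = 1/√(LC) = 1/√(0.37 × 1.6e-10) = 130000 rad/s
f₀ = ω₀/(2π) = 20.69 kHz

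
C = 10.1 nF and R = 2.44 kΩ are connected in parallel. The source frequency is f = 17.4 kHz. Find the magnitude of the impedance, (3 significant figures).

ω = 2πf = 109300 rad/s
X_C = 1/(ωC) = 906 Ω
Parallel: admittances add. Y = 1/R + jωC
Y = (0.000410 + j0.00110) S
|Y| = 0.00118 S → |Z| = 1/|Y| = 849 Ω, ∠Z = −∠Y = -69.6°

849 Ω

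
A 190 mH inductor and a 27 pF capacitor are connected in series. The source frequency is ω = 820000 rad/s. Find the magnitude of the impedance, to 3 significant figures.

111000 Ω

X_L = ωL = 156000 Ω
X_C = 1/(ωC) = 45200 Ω
Net reactance X = X_L − X_C = 111000 Ω
Z = j111000 Ω
|Z| = √(0² + 111000²) = 111000 Ω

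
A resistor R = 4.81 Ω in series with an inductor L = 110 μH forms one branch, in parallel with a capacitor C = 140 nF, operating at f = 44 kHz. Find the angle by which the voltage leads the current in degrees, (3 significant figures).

ω = 2πf = 276500 rad/s
X_L = ωL = 30.4 Ω
X_C = 1/(ωC) = 25.8 Ω
Branch 1 (R+jX_L): Z₁ = 4.81 + j30.4 Ω, |Z₁| = 30.8 Ω
Branch 2 (−jX_C): Z₂ = −j25.8 Ω
Parallel: Z = Z₁Z₂/(Z₁+Z₂), |Z| = 120 Ω, ∠Z = -52.5°

-52.5°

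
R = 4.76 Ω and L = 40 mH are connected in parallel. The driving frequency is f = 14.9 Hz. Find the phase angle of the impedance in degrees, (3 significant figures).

ω = 2πf = 93.62 rad/s
X_L = ωL = 3.74 Ω
Parallel: admittances add. Y = 1/R + 1/(jωL)
Y = (0.210 − j0.267) S
|Y| = 0.340 S → |Z| = 1/|Y| = 2.94 Ω, ∠Z = −∠Y = 51.8°

51.8°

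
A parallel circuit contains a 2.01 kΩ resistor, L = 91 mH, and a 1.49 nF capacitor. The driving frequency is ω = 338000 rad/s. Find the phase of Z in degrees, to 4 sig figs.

X_L = ωL = 30760 Ω
X_C = 1/(ωC) = 1986 Ω
Parallel: admittances add. Y = 1/R + 1/(jωL) + jωC
Y = (0.0004975 + j0.0004711) S
|Y| = 0.0006852 S → |Z| = 1/|Y| = 1459 Ω, ∠Z = −∠Y = -43.44°

-43.44°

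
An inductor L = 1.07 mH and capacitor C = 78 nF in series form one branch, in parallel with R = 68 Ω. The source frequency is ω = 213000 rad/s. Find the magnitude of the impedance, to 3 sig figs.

63.0 Ω

X_L = ωL = 228 Ω
X_C = 1/(ωC) = 60.2 Ω
Branch 1: Z₁ = R = 68.0 Ω
Branch 2 (series LC): Z₂ = j(X_L − X_C) = j168 Ω
Parallel: Z = Z₁Z₂/(Z₁+Z₂), |Z| = 63.0 Ω, ∠Z = 22.1°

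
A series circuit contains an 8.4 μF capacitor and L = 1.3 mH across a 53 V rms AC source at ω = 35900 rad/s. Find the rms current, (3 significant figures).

1.22 A

X_L = ωL = 46.7 Ω
X_C = 1/(ωC) = 3.32 Ω
Net reactance X = X_L − X_C = 43.4 Ω
Z = j43.4 Ω
|Z| = √(0² + 43.4²) = 43.4 Ω
I = V/|Z| = 53/43.4 = 1.22 A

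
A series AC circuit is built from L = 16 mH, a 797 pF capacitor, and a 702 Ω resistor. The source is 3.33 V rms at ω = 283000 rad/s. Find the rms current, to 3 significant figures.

X_L = ωL = 4530 Ω
X_C = 1/(ωC) = 4430 Ω
Net reactance X = X_L − X_C = 94.4 Ω
Z = 702 + j94.4 Ω
|Z| = √(702² + 94.4²) = 708 Ω
I = V/|Z| = 3.33/708 = 4.70 mA

4.70 mA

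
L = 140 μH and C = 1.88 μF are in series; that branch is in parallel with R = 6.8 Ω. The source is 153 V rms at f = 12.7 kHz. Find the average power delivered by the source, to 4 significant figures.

ω = 2πf = 79800 rad/s
X_L = ωL = 11.17 Ω
X_C = 1/(ωC) = 6.666 Ω
Branch 1: Z₁ = R = 6.800 Ω
Branch 2 (series LC): Z₂ = j(X_L − X_C) = j4.506 Ω
Parallel: Z = Z₁Z₂/(Z₁+Z₂), |Z| = 3.756 Ω, ∠Z = 56.47°
I = V/|Z| = 40.74 A
P = VI cos φ = 153 × 40.74 × cos(56.47°) = 3.442 kW

3.442 kW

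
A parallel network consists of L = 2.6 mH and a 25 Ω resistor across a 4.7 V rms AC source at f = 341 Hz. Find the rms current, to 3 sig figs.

ω = 2πf = 2143 rad/s
X_L = ωL = 5.57 Ω
Parallel: admittances add. Y = 1/R + 1/(jωL)
Y = (0.0400 − j0.180) S
|Y| = 0.184 S → |Z| = 1/|Y| = 5.44 Ω, ∠Z = −∠Y = 77.4°
I = V/|Z| = 4.7/5.44 = 864 mA

864 mA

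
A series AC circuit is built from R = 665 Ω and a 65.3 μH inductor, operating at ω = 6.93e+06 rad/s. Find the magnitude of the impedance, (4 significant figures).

X_L = ωL = 452.5 Ω
Z = 665.0 + j452.5 Ω
|Z| = √(665.0² + 452.5²) = 804.4 Ω

804.4 Ω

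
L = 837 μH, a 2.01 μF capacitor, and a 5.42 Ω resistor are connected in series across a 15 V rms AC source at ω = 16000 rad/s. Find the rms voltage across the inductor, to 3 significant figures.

X_L = ωL = 13.4 Ω
X_C = 1/(ωC) = 31.1 Ω
Net reactance X = X_L − X_C = -17.7 Ω
Z = 5.42 − j17.7 Ω
|Z| = √(5.42² + 17.7²) = 18.5 Ω
I = V/|Z| = 810 mA
V_L = I·|Z_L| = 0.810 × 13.4 = 10.9 V

10.9 V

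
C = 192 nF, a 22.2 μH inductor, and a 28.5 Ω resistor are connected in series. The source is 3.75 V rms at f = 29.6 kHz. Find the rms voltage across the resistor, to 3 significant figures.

2.87 V

ω = 2πf = 186000 rad/s
X_L = ωL = 4.13 Ω
X_C = 1/(ωC) = 28.0 Ω
Net reactance X = X_L − X_C = -23.9 Ω
Z = 28.5 − j23.9 Ω
|Z| = √(28.5² + 23.9²) = 37.2 Ω
I = V/|Z| = 101 mA
V_R = I·|Z_R| = 0.101 × 28.5 = 2.87 V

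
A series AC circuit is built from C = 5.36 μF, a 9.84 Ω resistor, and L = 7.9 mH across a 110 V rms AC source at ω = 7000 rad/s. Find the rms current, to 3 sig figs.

3.63 A

X_L = ωL = 55.3 Ω
X_C = 1/(ωC) = 26.7 Ω
Net reactance X = X_L − X_C = 28.6 Ω
Z = 9.84 + j28.6 Ω
|Z| = √(9.84² + 28.6²) = 30.3 Ω
I = V/|Z| = 110/30.3 = 3.63 A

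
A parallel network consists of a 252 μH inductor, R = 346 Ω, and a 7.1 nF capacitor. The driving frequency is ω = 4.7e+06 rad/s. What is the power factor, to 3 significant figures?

0.0885

X_L = ωL = 1180 Ω
X_C = 1/(ωC) = 30.0 Ω
Parallel: admittances add. Y = 1/R + 1/(jωL) + jωC
Y = (0.00289 + j0.0325) S
|Y| = 0.0327 S → |Z| = 1/|Y| = 30.6 Ω, ∠Z = −∠Y = -84.9°
cos φ = cos(-84.9°) = 0.0885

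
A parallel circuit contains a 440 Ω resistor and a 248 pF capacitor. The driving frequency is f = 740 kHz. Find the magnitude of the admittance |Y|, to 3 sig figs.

ω = 2πf = 4.65e+06 rad/s
X_C = 1/(ωC) = 867 Ω
Parallel: admittances add. Y = 1/R + jωC
Y = (0.00227 + j0.00115) S
|Y| = 0.00255 S → |Z| = 1/|Y| = 392 Ω, ∠Z = −∠Y = -26.9°

2.55 mS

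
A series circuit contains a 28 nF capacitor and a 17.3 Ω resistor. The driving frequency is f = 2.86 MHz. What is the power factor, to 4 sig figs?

0.9935

ω = 2πf = 1.797e+07 rad/s
X_C = 1/(ωC) = 1.987 Ω
Z = 17.30 − j1.987 Ω
|Z| = √(17.30² + 1.987²) = 17.41 Ω
∠Z = arctan(-1.987/17.30) = -6.553°
cos φ = cos(-6.553°) = 0.9935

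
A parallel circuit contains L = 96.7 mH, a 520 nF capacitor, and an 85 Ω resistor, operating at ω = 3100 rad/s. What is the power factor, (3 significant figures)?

X_L = ωL = 300 Ω
X_C = 1/(ωC) = 620 Ω
Parallel: admittances add. Y = 1/R + 1/(jωL) + jωC
Y = (0.0118 − j0.00172) S
|Y| = 0.0119 S → |Z| = 1/|Y| = 84.1 Ω, ∠Z = −∠Y = 8.34°
cos φ = cos(8.34°) = 0.989

0.989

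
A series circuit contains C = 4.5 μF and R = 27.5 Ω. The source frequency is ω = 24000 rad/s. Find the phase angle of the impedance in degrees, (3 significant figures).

X_C = 1/(ωC) = 9.26 Ω
Z = 27.5 − j9.26 Ω
|Z| = √(27.5² + 9.26²) = 29.0 Ω
∠Z = arctan(-9.26/27.5) = -18.6°

-18.6°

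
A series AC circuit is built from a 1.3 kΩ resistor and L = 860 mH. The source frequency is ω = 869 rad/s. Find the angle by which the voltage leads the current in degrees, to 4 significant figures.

X_L = ωL = 747.3 Ω
Z = 1300 + j747.3 Ω
|Z| = √(1300² + 747.3²) = 1500 Ω
∠Z = arctan(747.3/1300) = 29.89°

29.89°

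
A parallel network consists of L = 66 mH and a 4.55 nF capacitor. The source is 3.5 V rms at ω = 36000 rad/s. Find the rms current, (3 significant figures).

900 μA

X_L = ωL = 2380 Ω
X_C = 1/(ωC) = 6110 Ω
Parallel: admittances add. Y = 1/(jωL) + jωC
Y = (0 − j0.000257) S
|Y| = 0.000257 S → |Z| = 1/|Y| = 3890 Ω, ∠Z = −∠Y = 90.0°
I = V/|Z| = 3.5/3890 = 900 μA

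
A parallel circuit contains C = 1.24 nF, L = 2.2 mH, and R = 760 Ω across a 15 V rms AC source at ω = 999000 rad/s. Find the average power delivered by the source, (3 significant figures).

296 mW

X_L = ωL = 2200 Ω
X_C = 1/(ωC) = 807 Ω
Parallel: admittances add. Y = 1/R + 1/(jωL) + jωC
Y = (0.00132 + j0.000784) S
|Y| = 0.00153 S → |Z| = 1/|Y| = 653 Ω, ∠Z = −∠Y = -30.8°
I = V/|Z| = 23.0 mA
P = VI cos φ = 15 × 0.0230 × cos(-30.8°) = 296 mW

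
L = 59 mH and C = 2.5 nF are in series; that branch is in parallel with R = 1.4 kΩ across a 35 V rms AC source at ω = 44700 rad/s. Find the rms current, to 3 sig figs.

25.6 mA

X_L = ωL = 2640 Ω
X_C = 1/(ωC) = 8950 Ω
Branch 1: Z₁ = R = 1400 Ω
Branch 2 (series LC): Z₂ = j(X_L − X_C) = −j6310 Ω
Parallel: Z = Z₁Z₂/(Z₁+Z₂), |Z| = 1370 Ω, ∠Z = -12.5°
I = V/|Z| = 35/1370 = 25.6 mA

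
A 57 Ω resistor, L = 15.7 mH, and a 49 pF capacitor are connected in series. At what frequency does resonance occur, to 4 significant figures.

181.5 kHz

ω₀ = 1/√(LC) = 1/√(0.0157 × 4.9e-11) = 1.14e+06 rad/s
f₀ = ω₀/(2π) = 181.5 kHz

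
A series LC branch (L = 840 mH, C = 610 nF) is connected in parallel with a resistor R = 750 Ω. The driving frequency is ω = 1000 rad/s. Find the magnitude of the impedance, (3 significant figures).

X_L = ωL = 840 Ω
X_C = 1/(ωC) = 1640 Ω
Branch 1: Z₁ = R = 750 Ω
Branch 2 (series LC): Z₂ = j(X_L − X_C) = −j799 Ω
Parallel: Z = Z₁Z₂/(Z₁+Z₂), |Z| = 547 Ω, ∠Z = -43.2°

547 Ω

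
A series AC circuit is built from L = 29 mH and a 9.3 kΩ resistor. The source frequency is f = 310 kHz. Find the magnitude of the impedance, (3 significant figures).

57200 Ω

ω = 2πf = 1.948e+06 rad/s
X_L = ωL = 56500 Ω
Z = 9300 + j56500 Ω
|Z| = √(9300² + 56500²) = 57200 Ω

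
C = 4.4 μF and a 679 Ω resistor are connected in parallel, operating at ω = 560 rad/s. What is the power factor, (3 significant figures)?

X_C = 1/(ωC) = 406 Ω
Parallel: admittances add. Y = 1/R + jωC
Y = (0.00147 + j0.00246) S
|Y| = 0.00287 S → |Z| = 1/|Y| = 348 Ω, ∠Z = −∠Y = -59.1°
cos φ = cos(-59.1°) = 0.513

0.513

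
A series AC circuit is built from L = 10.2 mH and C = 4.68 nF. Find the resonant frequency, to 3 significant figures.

23.0 kHz

ω₀ = 1/√(LC) = 1/√(0.0102 × 4.68e-09) = 144700 rad/s
f₀ = ω₀/(2π) = 23.0 kHz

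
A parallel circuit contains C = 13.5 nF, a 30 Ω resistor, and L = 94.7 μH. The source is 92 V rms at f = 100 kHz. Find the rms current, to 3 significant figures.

3.16 A

ω = 2πf = 628300 rad/s
X_L = ωL = 59.5 Ω
X_C = 1/(ωC) = 118 Ω
Parallel: admittances add. Y = 1/R + 1/(jωL) + jωC
Y = (0.0333 − j0.00832) S
|Y| = 0.0344 S → |Z| = 1/|Y| = 29.1 Ω, ∠Z = −∠Y = 14.0°
I = V/|Z| = 92/29.1 = 3.16 A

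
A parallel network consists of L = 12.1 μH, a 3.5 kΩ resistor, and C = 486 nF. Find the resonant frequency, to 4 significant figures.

ω₀ = 1/√(LC) = 1/√(1.21e-05 × 4.86e-07) = 412400 rad/s
f₀ = ω₀/(2π) = 65.63 kHz

65.63 kHz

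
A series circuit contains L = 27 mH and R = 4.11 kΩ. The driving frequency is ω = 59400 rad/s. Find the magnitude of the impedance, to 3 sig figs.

X_L = ωL = 1600 Ω
Z = 4110 + j1600 Ω
|Z| = √(4110² + 1600²) = 4410 Ω

4410 Ω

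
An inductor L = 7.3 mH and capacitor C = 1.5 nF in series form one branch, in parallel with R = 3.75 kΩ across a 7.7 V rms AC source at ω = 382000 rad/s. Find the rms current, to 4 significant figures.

7.660 mA

X_L = ωL = 2789 Ω
X_C = 1/(ωC) = 1745 Ω
Branch 1: Z₁ = R = 3750 Ω
Branch 2 (series LC): Z₂ = j(X_L − X_C) = j1043 Ω
Parallel: Z = Z₁Z₂/(Z₁+Z₂), |Z| = 1005 Ω, ∠Z = 74.45°
I = V/|Z| = 7.7/1005 = 7.660 mA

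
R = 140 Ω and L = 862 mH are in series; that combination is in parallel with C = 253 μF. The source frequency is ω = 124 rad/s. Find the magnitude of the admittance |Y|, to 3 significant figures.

28.3 mS

X_L = ωL = 107 Ω
X_C = 1/(ωC) = 31.9 Ω
Branch 1 (R+jX_L): Z₁ = 140 + j107 Ω, |Z₁| = 176 Ω
Branch 2 (−jX_C): Z₂ = −j31.9 Ω
Parallel: Z = Z₁Z₂/(Z₁+Z₂), |Z| = 35.3 Ω, ∠Z = -80.8°
|Y| = 1/|Z| = 28.3 mS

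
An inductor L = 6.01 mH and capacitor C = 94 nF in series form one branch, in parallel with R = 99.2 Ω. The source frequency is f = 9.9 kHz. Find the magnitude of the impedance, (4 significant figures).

ω = 2πf = 62200 rad/s
X_L = ωL = 373.8 Ω
X_C = 1/(ωC) = 171.0 Ω
Branch 1: Z₁ = R = 99.20 Ω
Branch 2 (series LC): Z₂ = j(X_L − X_C) = j202.8 Ω
Parallel: Z = Z₁Z₂/(Z₁+Z₂), |Z| = 89.11 Ω, ∠Z = 26.06°

89.11 Ω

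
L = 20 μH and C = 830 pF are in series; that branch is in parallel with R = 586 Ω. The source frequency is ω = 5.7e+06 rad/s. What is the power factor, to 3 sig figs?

0.164

X_L = ωL = 114 Ω
X_C = 1/(ωC) = 211 Ω
Branch 1: Z₁ = R = 586 Ω
Branch 2 (series LC): Z₂ = j(X_L − X_C) = −j97.4 Ω
Parallel: Z = Z₁Z₂/(Z₁+Z₂), |Z| = 96.1 Ω, ∠Z = -80.6°
cos φ = cos(-80.6°) = 0.164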